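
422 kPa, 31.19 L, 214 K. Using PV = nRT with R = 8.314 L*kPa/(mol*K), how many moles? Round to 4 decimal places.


PV = nRT, solve for n = PV / (RT).
PV = 422 * 31.19 = 13162.18
RT = 8.314 * 214 = 1779.196
n = 13162.18 / 1779.196
n = 7.39782464 mol, rounded to 4 dp:

7.3978 mol


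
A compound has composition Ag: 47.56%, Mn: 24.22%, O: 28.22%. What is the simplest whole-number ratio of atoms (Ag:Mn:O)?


Assume 100 g of compound, divide each mass% by atomic mass to get moles, then normalize by the smallest to get a raw atom ratio.
Moles per 100 g: Ag: 47.56/107.868 = 0.4409, Mn: 24.22/54.938 = 0.4409, O: 28.22/15.999 = 1.7639
Raw ratio (divide by min = 0.4409): Ag: 1.0, Mn: 1.0, O: 4.001
Multiply by 1 to clear fractions: Ag: 1.0 ~= 1, Mn: 1.0 ~= 1, O: 4.001 ~= 4
Reduce by GCD to get the simplest whole-number ratio:

1:1:4


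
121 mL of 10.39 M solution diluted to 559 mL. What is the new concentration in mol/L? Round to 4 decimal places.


Dilution: M1*V1 = M2*V2, solve for M2.
M2 = M1*V1 / V2
M2 = 10.39 * 121 / 559
M2 = 1257.19 / 559
M2 = 2.24899821 mol/L, rounded to 4 dp:

2.2490 mol/L


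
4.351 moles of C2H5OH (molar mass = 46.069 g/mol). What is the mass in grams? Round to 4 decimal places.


mass = n * M
mass = 4.351 * 46.069
mass = 200.446219 g, rounded to 4 dp:

200.4462 g


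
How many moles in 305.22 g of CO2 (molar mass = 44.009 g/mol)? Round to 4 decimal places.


n = mass / M
n = 305.22 / 44.009
n = 6.93539958 mol, rounded to 4 dp:

6.9354 mol


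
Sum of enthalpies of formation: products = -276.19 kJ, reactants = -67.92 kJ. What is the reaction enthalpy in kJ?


dH_rxn = sum(dH_f products) - sum(dH_f reactants)
dH_rxn = -276.19 - (-67.92)
dH_rxn = -208.27 kJ:

-208.27 kJ


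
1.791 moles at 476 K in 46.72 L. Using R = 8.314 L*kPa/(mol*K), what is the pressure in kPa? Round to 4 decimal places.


PV = nRT, solve for P = nRT / V.
nRT = 1.791 * 8.314 * 476 = 7087.818
P = 7087.818 / 46.72
P = 151.70843322 kPa, rounded to 4 dp:

151.7084 kPa


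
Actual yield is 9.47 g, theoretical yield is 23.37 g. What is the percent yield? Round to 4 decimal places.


% yield = 100 * actual / theoretical
% yield = 100 * 9.47 / 23.37
% yield = 40.5220368 %, rounded to 4 dp:

40.5220 %


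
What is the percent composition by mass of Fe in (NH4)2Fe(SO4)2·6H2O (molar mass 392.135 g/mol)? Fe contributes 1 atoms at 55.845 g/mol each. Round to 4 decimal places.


pct = 100 * (n_elem * M_elem) / M_total
mass_contribution = 1 * 55.845 = 55.845 g/mol
pct = 100 * 55.845 / 392.135
pct = 14.24126895 %, rounded to 4 dp:

14.2413 %


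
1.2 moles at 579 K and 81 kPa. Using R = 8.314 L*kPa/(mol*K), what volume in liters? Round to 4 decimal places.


PV = nRT, solve for V = nRT / P.
nRT = 1.2 * 8.314 * 579 = 5776.5672
V = 5776.5672 / 81
V = 71.31564444 L, rounded to 4 dp:

71.3156 L


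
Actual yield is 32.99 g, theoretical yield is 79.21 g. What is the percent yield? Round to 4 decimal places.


% yield = 100 * actual / theoretical
% yield = 100 * 32.99 / 79.21
% yield = 41.64878172 %, rounded to 4 dp:

41.6488 %


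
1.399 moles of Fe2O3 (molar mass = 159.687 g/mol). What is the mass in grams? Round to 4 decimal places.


mass = n * M
mass = 1.399 * 159.687
mass = 223.402113 g, rounded to 4 dp:

223.4021 g


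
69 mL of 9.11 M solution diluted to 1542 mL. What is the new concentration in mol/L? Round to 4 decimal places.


Dilution: M1*V1 = M2*V2, solve for M2.
M2 = M1*V1 / V2
M2 = 9.11 * 69 / 1542
M2 = 628.59 / 1542
M2 = 0.40764591 mol/L, rounded to 4 dp:

0.4076 mol/L


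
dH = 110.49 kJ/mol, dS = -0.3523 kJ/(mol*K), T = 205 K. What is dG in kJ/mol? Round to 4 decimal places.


Gibbs: dG = dH - T*dS (consistent units, dS already in kJ/(mol*K)).
T*dS = 205 * -0.3523 = -72.2215
dG = 110.49 - (-72.2215)
dG = 182.7115 kJ/mol, rounded to 4 dp:

182.7115 kJ/mol


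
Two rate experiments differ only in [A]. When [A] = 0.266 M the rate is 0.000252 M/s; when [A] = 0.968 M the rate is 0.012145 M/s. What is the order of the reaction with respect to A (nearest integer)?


Rate is proportional to [A]^n, so rate2/rate1 = ([A]2/[A]1)^n. Take logs to solve for n.
rate2/rate1 = 0.012145 / 0.000252 = 48.1944
[A]2/[A]1 = 0.968 / 0.266 = 3.6391
n = ln(48.1944) / ln(3.6391) = 3.0
Nearest integer order:

3


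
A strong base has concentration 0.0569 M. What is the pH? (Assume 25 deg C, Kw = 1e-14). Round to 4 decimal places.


A strong base dissociates completely, so [OH-] equals the given concentration.
pOH = -log10([OH-]) = -log10(0.0569) = 1.244888
pH = 14 - pOH = 14 - 1.244888
pH = 12.755112, rounded to 4 dp:

12.7551


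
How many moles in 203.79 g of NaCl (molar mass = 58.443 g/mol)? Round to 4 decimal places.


n = mass / M
n = 203.79 / 58.443
n = 3.48698732 mol, rounded to 4 dp:

3.4870 mol


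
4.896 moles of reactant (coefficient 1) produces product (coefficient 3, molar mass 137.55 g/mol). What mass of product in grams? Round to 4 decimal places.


Use the coefficient ratio to convert reactant moles to product moles, then multiply by the product's molar mass.
moles_P = moles_R * (coeff_P / coeff_R) = 4.896 * (3/1) = 14.688
mass_P = moles_P * M_P = 14.688 * 137.55
mass_P = 2020.3344 g, rounded to 4 dp:

2020.3344 g


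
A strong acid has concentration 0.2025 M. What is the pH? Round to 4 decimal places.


A strong acid dissociates completely, so [H+] equals the given concentration.
pH = -log10([H+]) = -log10(0.2025)
pH = 0.69357497, rounded to 4 dp:

0.6936


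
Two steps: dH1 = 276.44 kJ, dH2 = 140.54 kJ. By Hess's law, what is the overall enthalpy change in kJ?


Hess's law: enthalpy is a state function, so add the step enthalpies.
dH_total = dH1 + dH2 = 276.44 + (140.54)
dH_total = 416.98 kJ:

416.98 kJ


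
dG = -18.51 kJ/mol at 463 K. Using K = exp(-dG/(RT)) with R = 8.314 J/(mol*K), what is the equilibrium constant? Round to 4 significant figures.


dG is in kJ/mol; multiply by 1000 to match R in J/(mol*K).
RT = 8.314 * 463 = 3849.382 J/mol
exponent = -dG*1000 / (RT) = -(-18.51*1000) / 3849.382 = 4.80856408
K = exp(4.80856408)
K = 122.55551, rounded to 4 significant figures:

122.6


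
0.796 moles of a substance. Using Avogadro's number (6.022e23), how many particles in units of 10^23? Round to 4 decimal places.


N = n * NA, then divide by 1e23 for the requested units.
N / 1e23 = n * 6.022
N / 1e23 = 0.796 * 6.022
N / 1e23 = 4.793512, rounded to 4 dp:

4.7935


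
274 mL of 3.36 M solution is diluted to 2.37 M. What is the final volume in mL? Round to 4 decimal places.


Dilution: M1*V1 = M2*V2, solve for V2.
V2 = M1*V1 / M2
V2 = 3.36 * 274 / 2.37
V2 = 920.64 / 2.37
V2 = 388.4556962 mL, rounded to 4 dp:

388.4557 mL


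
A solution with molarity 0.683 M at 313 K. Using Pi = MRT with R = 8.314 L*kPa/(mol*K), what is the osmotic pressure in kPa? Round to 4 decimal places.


Osmotic pressure (van't Hoff): Pi = M*R*T.
RT = 8.314 * 313 = 2602.282
Pi = 0.683 * 2602.282
Pi = 1777.358606 kPa, rounded to 4 dp:

1777.3586 kPa


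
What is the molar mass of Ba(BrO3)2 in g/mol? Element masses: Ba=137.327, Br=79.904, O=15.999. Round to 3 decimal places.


M = sum(count * atomic_mass) over atoms.
M = 1*137.327 + 2*79.904 + 6*15.999
M = 137.327 + 159.808 + 95.994
M = 393.129 g/mol, rounded to 3 dp:

393.129 g/mol


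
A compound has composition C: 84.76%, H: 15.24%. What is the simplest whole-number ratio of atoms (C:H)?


Assume 100 g of compound, divide each mass% by atomic mass to get moles, then normalize by the smallest to get a raw atom ratio.
Moles per 100 g: C: 84.76/12.011 = 7.0569, H: 15.24/1.008 = 15.119
Raw ratio (divide by min = 7.0569): C: 1.0, H: 2.142
Multiply by 7 to clear fractions: C: 7.0 ~= 7, H: 14.997 ~= 15
Reduce by GCD to get the simplest whole-number ratio:

7:15


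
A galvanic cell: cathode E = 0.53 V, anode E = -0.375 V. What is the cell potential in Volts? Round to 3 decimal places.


Standard cell potential: E_cell = E_cathode - E_anode.
E_cell = 0.53 - (-0.375)
E_cell = 0.905 V, rounded to 3 dp:

0.905 V


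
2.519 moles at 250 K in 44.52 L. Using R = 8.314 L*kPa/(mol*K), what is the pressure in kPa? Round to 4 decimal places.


PV = nRT, solve for P = nRT / V.
nRT = 2.519 * 8.314 * 250 = 5235.7415
P = 5235.7415 / 44.52
P = 117.60425651 kPa, rounded to 4 dp:

117.6043 kPa


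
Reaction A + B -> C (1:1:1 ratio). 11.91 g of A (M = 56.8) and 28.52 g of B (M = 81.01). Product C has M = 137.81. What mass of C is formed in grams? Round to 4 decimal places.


Find moles of each reactant; the smaller value is the limiting reagent in a 1:1:1 reaction, so moles_C equals moles of the limiter.
n_A = mass_A / M_A = 11.91 / 56.8 = 0.209683 mol
n_B = mass_B / M_B = 28.52 / 81.01 = 0.352055 mol
Limiting reagent: A (smaller), n_limiting = 0.209683 mol
mass_C = n_limiting * M_C = 0.209683 * 137.81
mass_C = 28.89641423 g, rounded to 4 dp:

28.8964 g


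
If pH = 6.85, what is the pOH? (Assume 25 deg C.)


At 25 deg C, pH + pOH = 14.
pOH = 14 - pH = 14 - 6.85
pOH = 7.15:

7.15


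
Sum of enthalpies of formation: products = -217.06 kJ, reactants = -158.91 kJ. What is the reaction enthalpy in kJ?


dH_rxn = sum(dH_f products) - sum(dH_f reactants)
dH_rxn = -217.06 - (-158.91)
dH_rxn = -58.15 kJ:

-58.15 kJ


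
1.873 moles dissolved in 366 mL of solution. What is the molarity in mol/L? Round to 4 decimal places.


Convert volume to liters: V_L = V_mL / 1000.
V_L = 366 / 1000 = 0.366 L
M = n / V_L = 1.873 / 0.366
M = 5.11748634 mol/L, rounded to 4 dp:

5.1175 mol/L


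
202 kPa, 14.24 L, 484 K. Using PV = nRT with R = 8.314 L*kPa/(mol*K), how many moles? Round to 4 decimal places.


PV = nRT, solve for n = PV / (RT).
PV = 202 * 14.24 = 2876.48
RT = 8.314 * 484 = 4023.976
n = 2876.48 / 4023.976
n = 0.71483528 mol, rounded to 4 dp:

0.7148 mol


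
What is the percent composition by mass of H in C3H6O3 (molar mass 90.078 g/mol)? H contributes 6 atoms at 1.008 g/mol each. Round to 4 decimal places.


pct = 100 * (n_elem * M_elem) / M_total
mass_contribution = 6 * 1.008 = 6.048 g/mol
pct = 100 * 6.048 / 90.078
pct = 6.71418104 %, rounded to 4 dp:

6.7142 %


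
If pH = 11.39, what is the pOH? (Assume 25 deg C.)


At 25 deg C, pH + pOH = 14.
pOH = 14 - pH = 14 - 11.39
pOH = 2.61:

2.61


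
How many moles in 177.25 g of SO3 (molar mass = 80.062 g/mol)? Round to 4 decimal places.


n = mass / M
n = 177.25 / 80.062
n = 2.21390922 mol, rounded to 4 dp:

2.2139 mol


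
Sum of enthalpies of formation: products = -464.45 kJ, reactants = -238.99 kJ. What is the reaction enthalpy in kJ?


dH_rxn = sum(dH_f products) - sum(dH_f reactants)
dH_rxn = -464.45 - (-238.99)
dH_rxn = -225.46 kJ:

-225.46 kJ


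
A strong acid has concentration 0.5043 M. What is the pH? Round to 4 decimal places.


A strong acid dissociates completely, so [H+] equals the given concentration.
pH = -log10([H+]) = -log10(0.5043)
pH = 0.29731103, rounded to 4 dp:

0.2973


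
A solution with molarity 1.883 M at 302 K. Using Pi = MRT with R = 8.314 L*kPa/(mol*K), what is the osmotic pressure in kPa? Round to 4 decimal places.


Osmotic pressure (van't Hoff): Pi = M*R*T.
RT = 8.314 * 302 = 2510.828
Pi = 1.883 * 2510.828
Pi = 4727.889124 kPa, rounded to 4 dp:

4727.8891 kPa


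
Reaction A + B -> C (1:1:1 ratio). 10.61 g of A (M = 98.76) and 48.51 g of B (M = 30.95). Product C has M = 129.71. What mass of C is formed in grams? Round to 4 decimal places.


Find moles of each reactant; the smaller value is the limiting reagent in a 1:1:1 reaction, so moles_C equals moles of the limiter.
n_A = mass_A / M_A = 10.61 / 98.76 = 0.107432 mol
n_B = mass_B / M_B = 48.51 / 30.95 = 1.567367 mol
Limiting reagent: A (smaller), n_limiting = 0.107432 mol
mass_C = n_limiting * M_C = 0.107432 * 129.71
mass_C = 13.93500472 g, rounded to 4 dp:

13.9350 g


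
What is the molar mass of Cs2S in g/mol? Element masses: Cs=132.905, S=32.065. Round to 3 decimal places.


M = sum(count * atomic_mass) over atoms.
M = 2*132.905 + 1*32.065
M = 265.81 + 32.065
M = 297.875 g/mol, rounded to 3 dp:

297.875 g/mol


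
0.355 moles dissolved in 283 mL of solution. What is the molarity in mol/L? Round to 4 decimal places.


Convert volume to liters: V_L = V_mL / 1000.
V_L = 283 / 1000 = 0.283 L
M = n / V_L = 0.355 / 0.283
M = 1.25441696 mol/L, rounded to 4 dp:

1.2544 mol/L


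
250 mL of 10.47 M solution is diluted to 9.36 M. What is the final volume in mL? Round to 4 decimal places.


Dilution: M1*V1 = M2*V2, solve for V2.
V2 = M1*V1 / M2
V2 = 10.47 * 250 / 9.36
V2 = 2617.5 / 9.36
V2 = 279.6474359 mL, rounded to 4 dp:

279.6474 mL


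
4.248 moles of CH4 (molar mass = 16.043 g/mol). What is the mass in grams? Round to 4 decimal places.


mass = n * M
mass = 4.248 * 16.043
mass = 68.150664 g, rounded to 4 dp:

68.1507 g


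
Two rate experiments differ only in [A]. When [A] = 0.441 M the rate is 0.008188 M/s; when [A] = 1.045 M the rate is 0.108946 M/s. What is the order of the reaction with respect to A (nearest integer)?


Rate is proportional to [A]^n, so rate2/rate1 = ([A]2/[A]1)^n. Take logs to solve for n.
rate2/rate1 = 0.108946 / 0.008188 = 13.3056
[A]2/[A]1 = 1.045 / 0.441 = 2.3696
n = ln(13.3056) / ln(2.3696) = 3.0
Nearest integer order:

3


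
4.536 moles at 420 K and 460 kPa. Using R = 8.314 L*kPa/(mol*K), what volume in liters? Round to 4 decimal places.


PV = nRT, solve for V = nRT / P.
nRT = 4.536 * 8.314 * 420 = 15839.1677
V = 15839.1677 / 460
V = 34.43297326 L, rounded to 4 dp:

34.4330 L


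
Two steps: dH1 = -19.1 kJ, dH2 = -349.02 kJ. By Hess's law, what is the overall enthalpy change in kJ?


Hess's law: enthalpy is a state function, so add the step enthalpies.
dH_total = dH1 + dH2 = -19.1 + (-349.02)
dH_total = -368.12 kJ:

-368.12 kJ


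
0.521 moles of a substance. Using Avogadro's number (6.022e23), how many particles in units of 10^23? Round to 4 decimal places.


N = n * NA, then divide by 1e23 for the requested units.
N / 1e23 = n * 6.022
N / 1e23 = 0.521 * 6.022
N / 1e23 = 3.137462, rounded to 4 dp:

3.1375


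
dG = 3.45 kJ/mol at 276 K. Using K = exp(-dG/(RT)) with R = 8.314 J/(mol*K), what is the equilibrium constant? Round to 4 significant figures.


dG is in kJ/mol; multiply by 1000 to match R in J/(mol*K).
RT = 8.314 * 276 = 2294.664 J/mol
exponent = -dG*1000 / (RT) = -(3.45*1000) / 2294.664 = -1.50348809
K = exp(-1.50348809)
K = 0.22235322, rounded to 4 significant figures:

0.2224


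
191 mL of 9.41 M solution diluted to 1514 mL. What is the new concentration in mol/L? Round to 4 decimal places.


Dilution: M1*V1 = M2*V2, solve for M2.
M2 = M1*V1 / V2
M2 = 9.41 * 191 / 1514
M2 = 1797.31 / 1514
M2 = 1.18712682 mol/L, rounded to 4 dp:

1.1871 mol/L


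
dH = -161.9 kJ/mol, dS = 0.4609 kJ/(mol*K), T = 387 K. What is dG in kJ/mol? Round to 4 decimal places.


Gibbs: dG = dH - T*dS (consistent units, dS already in kJ/(mol*K)).
T*dS = 387 * 0.4609 = 178.3683
dG = -161.9 - (178.3683)
dG = -340.2683 kJ/mol, rounded to 4 dp:

-340.2683 kJ/mol


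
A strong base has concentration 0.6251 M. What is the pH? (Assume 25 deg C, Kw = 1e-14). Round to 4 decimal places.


A strong base dissociates completely, so [OH-] equals the given concentration.
pOH = -log10([OH-]) = -log10(0.6251) = 0.204051
pH = 14 - pOH = 14 - 0.204051
pH = 13.795949, rounded to 4 dp:

13.7959


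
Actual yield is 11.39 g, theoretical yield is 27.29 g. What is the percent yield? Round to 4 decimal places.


% yield = 100 * actual / theoretical
% yield = 100 * 11.39 / 27.29
% yield = 41.73689996 %, rounded to 4 dp:

41.7369 %


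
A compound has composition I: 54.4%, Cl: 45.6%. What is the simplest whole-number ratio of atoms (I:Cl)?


Assume 100 g of compound, divide each mass% by atomic mass to get moles, then normalize by the smallest to get a raw atom ratio.
Moles per 100 g: I: 54.4/126.904 = 0.4287, Cl: 45.6/35.453 = 1.2862
Raw ratio (divide by min = 0.4287): I: 1.0, Cl: 3.0
Multiply by 1 to clear fractions: I: 1.0 ~= 1, Cl: 3.0 ~= 3
Reduce by GCD to get the simplest whole-number ratio:

1:3


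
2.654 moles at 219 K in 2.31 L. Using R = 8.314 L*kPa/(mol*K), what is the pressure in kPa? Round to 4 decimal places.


PV = nRT, solve for P = nRT / V.
nRT = 2.654 * 8.314 * 219 = 4832.313
P = 4832.313 / 2.31
P = 2091.91038961 kPa, rounded to 4 dp:

2091.9104 kPa


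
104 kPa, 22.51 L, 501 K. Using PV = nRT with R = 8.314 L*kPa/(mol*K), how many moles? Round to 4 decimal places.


PV = nRT, solve for n = PV / (RT).
PV = 104 * 22.51 = 2341.04
RT = 8.314 * 501 = 4165.314
n = 2341.04 / 4165.314
n = 0.56203206 mol, rounded to 4 dp:

0.5620 mol


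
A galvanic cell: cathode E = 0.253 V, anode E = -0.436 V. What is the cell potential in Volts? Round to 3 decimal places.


Standard cell potential: E_cell = E_cathode - E_anode.
E_cell = 0.253 - (-0.436)
E_cell = 0.689 V, rounded to 3 dp:

0.689 V


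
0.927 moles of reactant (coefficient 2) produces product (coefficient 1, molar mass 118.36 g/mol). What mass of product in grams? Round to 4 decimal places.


Use the coefficient ratio to convert reactant moles to product moles, then multiply by the product's molar mass.
moles_P = moles_R * (coeff_P / coeff_R) = 0.927 * (1/2) = 0.4635
mass_P = moles_P * M_P = 0.4635 * 118.36
mass_P = 54.85986 g, rounded to 4 dp:

54.8599 g


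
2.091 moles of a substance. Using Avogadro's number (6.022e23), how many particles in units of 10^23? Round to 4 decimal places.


N = n * NA, then divide by 1e23 for the requested units.
N / 1e23 = n * 6.022
N / 1e23 = 2.091 * 6.022
N / 1e23 = 12.592002, rounded to 4 dp:

12.5920


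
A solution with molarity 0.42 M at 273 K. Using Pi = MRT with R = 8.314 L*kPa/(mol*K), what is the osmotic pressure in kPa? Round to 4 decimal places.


Osmotic pressure (van't Hoff): Pi = M*R*T.
RT = 8.314 * 273 = 2269.722
Pi = 0.42 * 2269.722
Pi = 953.28324 kPa, rounded to 4 dp:

953.2832 kPa


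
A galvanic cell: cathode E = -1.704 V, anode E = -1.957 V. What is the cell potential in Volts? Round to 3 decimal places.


Standard cell potential: E_cell = E_cathode - E_anode.
E_cell = -1.704 - (-1.957)
E_cell = 0.253 V, rounded to 3 dp:

0.253 V


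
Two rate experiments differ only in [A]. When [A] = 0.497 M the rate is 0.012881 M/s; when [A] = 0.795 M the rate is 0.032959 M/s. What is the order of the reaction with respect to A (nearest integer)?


Rate is proportional to [A]^n, so rate2/rate1 = ([A]2/[A]1)^n. Take logs to solve for n.
rate2/rate1 = 0.032959 / 0.012881 = 2.5587
[A]2/[A]1 = 0.795 / 0.497 = 1.5996
n = ln(2.5587) / ln(1.5996) = 2.0
Nearest integer order:

2


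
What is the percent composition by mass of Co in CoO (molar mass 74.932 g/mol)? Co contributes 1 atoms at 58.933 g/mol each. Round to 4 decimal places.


pct = 100 * (n_elem * M_elem) / M_total
mass_contribution = 1 * 58.933 = 58.933 g/mol
pct = 100 * 58.933 / 74.932
pct = 78.64864143 %, rounded to 4 dp:

78.6486 %


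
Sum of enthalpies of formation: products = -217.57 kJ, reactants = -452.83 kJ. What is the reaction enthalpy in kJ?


dH_rxn = sum(dH_f products) - sum(dH_f reactants)
dH_rxn = -217.57 - (-452.83)
dH_rxn = 235.26 kJ:

235.26 kJ


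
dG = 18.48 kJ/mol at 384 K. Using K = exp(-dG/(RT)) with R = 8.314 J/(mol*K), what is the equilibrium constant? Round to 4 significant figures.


dG is in kJ/mol; multiply by 1000 to match R in J/(mol*K).
RT = 8.314 * 384 = 3192.576 J/mol
exponent = -dG*1000 / (RT) = -(18.48*1000) / 3192.576 = -5.78842916
K = exp(-5.78842916)
K = 0.0030627896, rounded to 4 significant figures:

0.003063


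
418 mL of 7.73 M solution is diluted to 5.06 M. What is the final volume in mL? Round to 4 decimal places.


Dilution: M1*V1 = M2*V2, solve for V2.
V2 = M1*V1 / M2
V2 = 7.73 * 418 / 5.06
V2 = 3231.14 / 5.06
V2 = 638.56521739 mL, rounded to 4 dp:

638.5652 mL


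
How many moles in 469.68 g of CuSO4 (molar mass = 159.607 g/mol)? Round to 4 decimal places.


n = mass / M
n = 469.68 / 159.607
n = 2.94272808 mol, rounded to 4 dp:

2.9427 mol


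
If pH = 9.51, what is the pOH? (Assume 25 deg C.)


At 25 deg C, pH + pOH = 14.
pOH = 14 - pH = 14 - 9.51
pOH = 4.49:

4.49


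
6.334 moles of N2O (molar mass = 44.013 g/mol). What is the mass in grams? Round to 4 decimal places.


mass = n * M
mass = 6.334 * 44.013
mass = 278.778342 g, rounded to 4 dp:

278.7783 g


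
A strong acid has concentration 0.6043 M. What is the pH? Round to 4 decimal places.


A strong acid dissociates completely, so [H+] equals the given concentration.
pH = -log10([H+]) = -log10(0.6043)
pH = 0.21874741, rounded to 4 dp:

0.2187


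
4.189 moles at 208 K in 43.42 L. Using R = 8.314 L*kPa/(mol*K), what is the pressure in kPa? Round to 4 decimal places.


PV = nRT, solve for P = nRT / V.
nRT = 4.189 * 8.314 * 208 = 7244.088
P = 7244.088 / 43.42
P = 166.83758637 kPa, rounded to 4 dp:

166.8376 kPa


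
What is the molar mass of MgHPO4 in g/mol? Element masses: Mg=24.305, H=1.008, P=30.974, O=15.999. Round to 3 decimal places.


M = sum(count * atomic_mass) over atoms.
M = 1*24.305 + 1*1.008 + 1*30.974 + 4*15.999
M = 24.305 + 1.008 + 30.974 + 63.996
M = 120.283 g/mol, rounded to 3 dp:

120.283 g/mol


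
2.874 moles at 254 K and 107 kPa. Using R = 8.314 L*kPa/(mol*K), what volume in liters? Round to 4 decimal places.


PV = nRT, solve for V = nRT / P.
nRT = 2.874 * 8.314 * 254 = 6069.1867
V = 6069.1867 / 107
V = 56.72137103 L, rounded to 4 dp:

56.7214 L


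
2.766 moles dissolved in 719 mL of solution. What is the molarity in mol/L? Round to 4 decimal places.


Convert volume to liters: V_L = V_mL / 1000.
V_L = 719 / 1000 = 0.719 L
M = n / V_L = 2.766 / 0.719
M = 3.84700974 mol/L, rounded to 4 dp:

3.8470 mol/L


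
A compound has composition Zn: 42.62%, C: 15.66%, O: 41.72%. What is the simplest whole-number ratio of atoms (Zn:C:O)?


Assume 100 g of compound, divide each mass% by atomic mass to get moles, then normalize by the smallest to get a raw atom ratio.
Moles per 100 g: Zn: 42.62/65.38 = 0.6519, C: 15.66/12.011 = 1.3038, O: 41.72/15.999 = 2.6077
Raw ratio (divide by min = 0.6519): Zn: 1.0, C: 2.0, O: 4.0
Multiply by 1 to clear fractions: Zn: 1.0 ~= 1, C: 2.0 ~= 2, O: 4.0 ~= 4
Reduce by GCD to get the simplest whole-number ratio:

1:2:4


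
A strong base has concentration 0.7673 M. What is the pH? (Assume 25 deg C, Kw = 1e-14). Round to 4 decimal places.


A strong base dissociates completely, so [OH-] equals the given concentration.
pOH = -log10([OH-]) = -log10(0.7673) = 0.115035
pH = 14 - pOH = 14 - 0.115035
pH = 13.884965, rounded to 4 dp:

13.8850


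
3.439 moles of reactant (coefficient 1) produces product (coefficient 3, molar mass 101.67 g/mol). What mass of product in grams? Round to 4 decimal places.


Use the coefficient ratio to convert reactant moles to product moles, then multiply by the product's molar mass.
moles_P = moles_R * (coeff_P / coeff_R) = 3.439 * (3/1) = 10.317
mass_P = moles_P * M_P = 10.317 * 101.67
mass_P = 1048.92939 g, rounded to 4 dp:

1048.9294 g


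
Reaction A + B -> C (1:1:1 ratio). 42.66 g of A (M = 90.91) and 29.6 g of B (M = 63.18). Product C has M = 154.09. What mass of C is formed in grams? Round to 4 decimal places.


Find moles of each reactant; the smaller value is the limiting reagent in a 1:1:1 reaction, so moles_C equals moles of the limiter.
n_A = mass_A / M_A = 42.66 / 90.91 = 0.469255 mol
n_B = mass_B / M_B = 29.6 / 63.18 = 0.468503 mol
Limiting reagent: B (smaller), n_limiting = 0.468503 mol
mass_C = n_limiting * M_C = 0.468503 * 154.09
mass_C = 72.19162727 g, rounded to 4 dp:

72.1916 g


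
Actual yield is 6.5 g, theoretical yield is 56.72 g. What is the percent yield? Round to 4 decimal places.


% yield = 100 * actual / theoretical
% yield = 100 * 6.5 / 56.72
% yield = 11.45980254 %, rounded to 4 dp:

11.4598 %


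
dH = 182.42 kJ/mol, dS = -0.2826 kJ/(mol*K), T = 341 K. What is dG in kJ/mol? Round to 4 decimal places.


Gibbs: dG = dH - T*dS (consistent units, dS already in kJ/(mol*K)).
T*dS = 341 * -0.2826 = -96.3666
dG = 182.42 - (-96.3666)
dG = 278.7866 kJ/mol, rounded to 4 dp:

278.7866 kJ/mol


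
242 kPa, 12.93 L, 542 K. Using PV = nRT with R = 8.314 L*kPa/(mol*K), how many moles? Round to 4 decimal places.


PV = nRT, solve for n = PV / (RT).
PV = 242 * 12.93 = 3129.06
RT = 8.314 * 542 = 4506.188
n = 3129.06 / 4506.188
n = 0.6943918 mol, rounded to 4 dp:

0.6944 mol


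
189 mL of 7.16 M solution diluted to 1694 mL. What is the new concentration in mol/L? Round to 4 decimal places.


Dilution: M1*V1 = M2*V2, solve for M2.
M2 = M1*V1 / V2
M2 = 7.16 * 189 / 1694
M2 = 1353.24 / 1694
M2 = 0.79884298 mol/L, rounded to 4 dp:

0.7988 mol/L


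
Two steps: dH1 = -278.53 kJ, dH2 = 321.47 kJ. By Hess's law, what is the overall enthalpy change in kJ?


Hess's law: enthalpy is a state function, so add the step enthalpies.
dH_total = dH1 + dH2 = -278.53 + (321.47)
dH_total = 42.94 kJ:

42.94 kJ


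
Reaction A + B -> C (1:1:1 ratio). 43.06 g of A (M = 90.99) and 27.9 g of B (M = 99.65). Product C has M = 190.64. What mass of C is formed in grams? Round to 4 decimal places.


Find moles of each reactant; the smaller value is the limiting reagent in a 1:1:1 reaction, so moles_C equals moles of the limiter.
n_A = mass_A / M_A = 43.06 / 90.99 = 0.473239 mol
n_B = mass_B / M_B = 27.9 / 99.65 = 0.27998 mol
Limiting reagent: B (smaller), n_limiting = 0.27998 mol
mass_C = n_limiting * M_C = 0.27998 * 190.64
mass_C = 53.3753872 g, rounded to 4 dp:

53.3754 g


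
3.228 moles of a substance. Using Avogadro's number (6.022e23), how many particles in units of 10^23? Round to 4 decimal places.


N = n * NA, then divide by 1e23 for the requested units.
N / 1e23 = n * 6.022
N / 1e23 = 3.228 * 6.022
N / 1e23 = 19.439016, rounded to 4 dp:

19.4390


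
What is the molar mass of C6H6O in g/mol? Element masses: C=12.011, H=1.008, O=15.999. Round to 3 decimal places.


M = sum(count * atomic_mass) over atoms.
M = 6*12.011 + 6*1.008 + 1*15.999
M = 72.066 + 6.048 + 15.999
M = 94.113 g/mol, rounded to 3 dp:

94.113 g/mol


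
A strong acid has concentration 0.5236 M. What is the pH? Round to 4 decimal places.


A strong acid dissociates completely, so [H+] equals the given concentration.
pH = -log10([H+]) = -log10(0.5236)
pH = 0.28100036, rounded to 4 dp:

0.2810


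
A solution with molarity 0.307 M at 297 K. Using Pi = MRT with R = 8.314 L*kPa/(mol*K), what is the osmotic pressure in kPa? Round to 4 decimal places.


Osmotic pressure (van't Hoff): Pi = M*R*T.
RT = 8.314 * 297 = 2469.258
Pi = 0.307 * 2469.258
Pi = 758.062206 kPa, rounded to 4 dp:

758.0622 kPa


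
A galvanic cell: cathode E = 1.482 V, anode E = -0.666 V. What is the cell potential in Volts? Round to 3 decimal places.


Standard cell potential: E_cell = E_cathode - E_anode.
E_cell = 1.482 - (-0.666)
E_cell = 2.148 V, rounded to 3 dp:

2.148 V


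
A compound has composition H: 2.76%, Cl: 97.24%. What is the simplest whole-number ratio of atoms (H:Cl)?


Assume 100 g of compound, divide each mass% by atomic mass to get moles, then normalize by the smallest to get a raw atom ratio.
Moles per 100 g: H: 2.76/1.008 = 2.7381, Cl: 97.24/35.453 = 2.7428
Raw ratio (divide by min = 2.7381): H: 1.0, Cl: 1.002
Multiply by 1 to clear fractions: H: 1.0 ~= 1, Cl: 1.002 ~= 1
Reduce by GCD to get the simplest whole-number ratio:

1:1


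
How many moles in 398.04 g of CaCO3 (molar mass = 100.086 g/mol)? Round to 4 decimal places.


n = mass / M
n = 398.04 / 100.086
n = 3.9769798 mol, rounded to 4 dp:

3.9770 mol


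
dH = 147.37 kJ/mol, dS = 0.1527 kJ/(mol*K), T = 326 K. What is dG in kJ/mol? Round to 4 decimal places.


Gibbs: dG = dH - T*dS (consistent units, dS already in kJ/(mol*K)).
T*dS = 326 * 0.1527 = 49.7802
dG = 147.37 - (49.7802)
dG = 97.5898 kJ/mol, rounded to 4 dp:

97.5898 kJ/mol


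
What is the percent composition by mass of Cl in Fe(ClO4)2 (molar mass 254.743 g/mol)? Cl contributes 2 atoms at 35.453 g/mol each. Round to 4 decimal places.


pct = 100 * (n_elem * M_elem) / M_total
mass_contribution = 2 * 35.453 = 70.906 g/mol
pct = 100 * 70.906 / 254.743
pct = 27.83432715 %, rounded to 4 dp:

27.8343 %


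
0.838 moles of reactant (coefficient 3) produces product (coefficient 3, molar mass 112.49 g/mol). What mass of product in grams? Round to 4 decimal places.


Use the coefficient ratio to convert reactant moles to product moles, then multiply by the product's molar mass.
moles_P = moles_R * (coeff_P / coeff_R) = 0.838 * (3/3) = 0.838
mass_P = moles_P * M_P = 0.838 * 112.49
mass_P = 94.26662 g, rounded to 4 dp:

94.2666 g


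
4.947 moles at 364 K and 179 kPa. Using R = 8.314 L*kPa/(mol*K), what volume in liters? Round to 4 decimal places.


PV = nRT, solve for V = nRT / P.
nRT = 4.947 * 8.314 * 364 = 14971.0863
V = 14971.0863 / 179
V = 83.63735363 L, rounded to 4 dp:

83.6374 L


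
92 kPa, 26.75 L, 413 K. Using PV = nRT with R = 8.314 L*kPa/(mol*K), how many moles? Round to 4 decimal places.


PV = nRT, solve for n = PV / (RT).
PV = 92 * 26.75 = 2461.0
RT = 8.314 * 413 = 3433.682
n = 2461.0 / 3433.682
n = 0.71672333 mol, rounded to 4 dp:

0.7167 mol


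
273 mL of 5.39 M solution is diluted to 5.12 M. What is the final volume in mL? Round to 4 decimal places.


Dilution: M1*V1 = M2*V2, solve for V2.
V2 = M1*V1 / M2
V2 = 5.39 * 273 / 5.12
V2 = 1471.47 / 5.12
V2 = 287.39648437 mL, rounded to 4 dp:

287.3965 mL


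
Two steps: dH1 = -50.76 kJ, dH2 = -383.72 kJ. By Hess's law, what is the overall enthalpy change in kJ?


Hess's law: enthalpy is a state function, so add the step enthalpies.
dH_total = dH1 + dH2 = -50.76 + (-383.72)
dH_total = -434.48 kJ:

-434.48 kJ


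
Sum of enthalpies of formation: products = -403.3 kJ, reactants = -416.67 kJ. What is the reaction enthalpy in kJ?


dH_rxn = sum(dH_f products) - sum(dH_f reactants)
dH_rxn = -403.3 - (-416.67)
dH_rxn = 13.37 kJ:

13.37 kJ


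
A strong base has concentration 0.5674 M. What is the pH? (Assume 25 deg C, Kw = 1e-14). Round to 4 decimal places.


A strong base dissociates completely, so [OH-] equals the given concentration.
pOH = -log10([OH-]) = -log10(0.5674) = 0.246111
pH = 14 - pOH = 14 - 0.246111
pH = 13.753889, rounded to 4 dp:

13.7539


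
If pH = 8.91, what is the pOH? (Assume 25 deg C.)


At 25 deg C, pH + pOH = 14.
pOH = 14 - pH = 14 - 8.91
pOH = 5.09:

5.09


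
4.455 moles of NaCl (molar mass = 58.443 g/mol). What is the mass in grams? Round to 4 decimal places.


mass = n * M
mass = 4.455 * 58.443
mass = 260.363565 g, rounded to 4 dp:

260.3636 g


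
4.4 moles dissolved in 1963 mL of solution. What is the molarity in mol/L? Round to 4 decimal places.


Convert volume to liters: V_L = V_mL / 1000.
V_L = 1963 / 1000 = 1.963 L
M = n / V_L = 4.4 / 1.963
M = 2.24146714 mol/L, rounded to 4 dp:

2.2415 mol/L


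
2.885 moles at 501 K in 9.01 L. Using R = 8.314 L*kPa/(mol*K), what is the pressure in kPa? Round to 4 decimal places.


PV = nRT, solve for P = nRT / V.
nRT = 2.885 * 8.314 * 501 = 12016.9309
P = 12016.9309 / 9.01
P = 1333.73261931 kPa, rounded to 4 dp:

1333.7326 kPa


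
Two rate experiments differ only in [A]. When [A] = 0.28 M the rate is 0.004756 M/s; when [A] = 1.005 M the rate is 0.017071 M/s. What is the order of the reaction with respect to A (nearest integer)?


Rate is proportional to [A]^n, so rate2/rate1 = ([A]2/[A]1)^n. Take logs to solve for n.
rate2/rate1 = 0.017071 / 0.004756 = 3.5894
[A]2/[A]1 = 1.005 / 0.28 = 3.5893
n = ln(3.5894) / ln(3.5893) = 1.0
Nearest integer order:

1


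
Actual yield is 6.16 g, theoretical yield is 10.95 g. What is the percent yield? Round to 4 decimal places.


% yield = 100 * actual / theoretical
% yield = 100 * 6.16 / 10.95
% yield = 56.25570776 %, rounded to 4 dp:

56.2557 %


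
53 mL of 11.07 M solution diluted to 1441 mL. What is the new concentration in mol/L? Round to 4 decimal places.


Dilution: M1*V1 = M2*V2, solve for M2.
M2 = M1*V1 / V2
M2 = 11.07 * 53 / 1441
M2 = 586.71 / 1441
M2 = 0.40715475 mol/L, rounded to 4 dp:

0.4072 mol/L


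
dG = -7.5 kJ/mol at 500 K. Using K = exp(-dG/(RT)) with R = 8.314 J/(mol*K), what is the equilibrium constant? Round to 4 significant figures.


dG is in kJ/mol; multiply by 1000 to match R in J/(mol*K).
RT = 8.314 * 500 = 4157.0 J/mol
exponent = -dG*1000 / (RT) = -(-7.5*1000) / 4157.0 = 1.80418571
K = exp(1.80418571)
K = 6.0750226, rounded to 4 significant figures:

6.075


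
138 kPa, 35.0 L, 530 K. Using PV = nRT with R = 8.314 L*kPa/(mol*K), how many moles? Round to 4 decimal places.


PV = nRT, solve for n = PV / (RT).
PV = 138 * 35.0 = 4830.0
RT = 8.314 * 530 = 4406.42
n = 4830.0 / 4406.42
n = 1.09612792 mol, rounded to 4 dp:

1.0961 mol


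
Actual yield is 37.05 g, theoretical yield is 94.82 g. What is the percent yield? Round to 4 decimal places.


% yield = 100 * actual / theoretical
% yield = 100 * 37.05 / 94.82
% yield = 39.07403501 %, rounded to 4 dp:

39.0740 %


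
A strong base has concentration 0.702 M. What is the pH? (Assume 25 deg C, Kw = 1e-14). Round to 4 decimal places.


A strong base dissociates completely, so [OH-] equals the given concentration.
pOH = -log10([OH-]) = -log10(0.702) = 0.153663
pH = 14 - pOH = 14 - 0.153663
pH = 13.846337, rounded to 4 dp:

13.8463


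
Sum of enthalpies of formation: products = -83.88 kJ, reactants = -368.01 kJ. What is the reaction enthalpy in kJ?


dH_rxn = sum(dH_f products) - sum(dH_f reactants)
dH_rxn = -83.88 - (-368.01)
dH_rxn = 284.13 kJ:

284.13 kJ


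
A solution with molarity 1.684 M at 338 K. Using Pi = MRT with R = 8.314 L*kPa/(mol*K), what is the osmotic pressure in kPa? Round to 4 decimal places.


Osmotic pressure (van't Hoff): Pi = M*R*T.
RT = 8.314 * 338 = 2810.132
Pi = 1.684 * 2810.132
Pi = 4732.262288 kPa, rounded to 4 dp:

4732.2623 kPa


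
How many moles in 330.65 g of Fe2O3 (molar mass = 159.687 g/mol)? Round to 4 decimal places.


n = mass / M
n = 330.65 / 159.687
n = 2.07061314 mol, rounded to 4 dp:

2.0706 mol


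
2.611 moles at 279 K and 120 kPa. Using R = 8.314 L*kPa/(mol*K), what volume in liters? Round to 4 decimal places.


PV = nRT, solve for V = nRT / P.
nRT = 2.611 * 8.314 * 279 = 6056.4913
V = 6056.4913 / 120
V = 50.47076083 L, rounded to 4 dp:

50.4708 L


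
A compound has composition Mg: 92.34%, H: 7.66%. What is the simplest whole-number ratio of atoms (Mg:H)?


Assume 100 g of compound, divide each mass% by atomic mass to get moles, then normalize by the smallest to get a raw atom ratio.
Moles per 100 g: Mg: 92.34/24.305 = 3.7992, H: 7.66/1.008 = 7.5992
Raw ratio (divide by min = 3.7992): Mg: 1.0, H: 2.0
Multiply by 1 to clear fractions: Mg: 1.0 ~= 1, H: 2.0 ~= 2
Reduce by GCD to get the simplest whole-number ratio:

1:2


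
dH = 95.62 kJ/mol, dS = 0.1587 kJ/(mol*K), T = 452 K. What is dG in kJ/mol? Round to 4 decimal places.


Gibbs: dG = dH - T*dS (consistent units, dS already in kJ/(mol*K)).
T*dS = 452 * 0.1587 = 71.7324
dG = 95.62 - (71.7324)
dG = 23.8876 kJ/mol, rounded to 4 dp:

23.8876 kJ/mol


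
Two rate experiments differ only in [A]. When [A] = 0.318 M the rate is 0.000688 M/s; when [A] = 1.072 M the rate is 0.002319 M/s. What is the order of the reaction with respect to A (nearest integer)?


Rate is proportional to [A]^n, so rate2/rate1 = ([A]2/[A]1)^n. Take logs to solve for n.
rate2/rate1 = 0.002319 / 0.000688 = 3.3706
[A]2/[A]1 = 1.072 / 0.318 = 3.3711
n = ln(3.3706) / ln(3.3711) = 1.0
Nearest integer order:

1


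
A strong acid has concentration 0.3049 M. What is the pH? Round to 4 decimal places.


A strong acid dissociates completely, so [H+] equals the given concentration.
pH = -log10([H+]) = -log10(0.3049)
pH = 0.51584258, rounded to 4 dp:

0.5158


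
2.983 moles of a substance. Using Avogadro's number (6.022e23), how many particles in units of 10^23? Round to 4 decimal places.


N = n * NA, then divide by 1e23 for the requested units.
N / 1e23 = n * 6.022
N / 1e23 = 2.983 * 6.022
N / 1e23 = 17.963626, rounded to 4 dp:

17.9636


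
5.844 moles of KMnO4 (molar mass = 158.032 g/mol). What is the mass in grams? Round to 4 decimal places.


mass = n * M
mass = 5.844 * 158.032
mass = 923.539008 g, rounded to 4 dp:

923.5390 g


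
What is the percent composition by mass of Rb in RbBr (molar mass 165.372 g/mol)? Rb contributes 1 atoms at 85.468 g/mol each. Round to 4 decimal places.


pct = 100 * (n_elem * M_elem) / M_total
mass_contribution = 1 * 85.468 = 85.468 g/mol
pct = 100 * 85.468 / 165.372
pct = 51.68226786 %, rounded to 4 dp:

51.6823 %


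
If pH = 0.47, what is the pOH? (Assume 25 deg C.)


At 25 deg C, pH + pOH = 14.
pOH = 14 - pH = 14 - 0.47
pOH = 13.53:

13.53


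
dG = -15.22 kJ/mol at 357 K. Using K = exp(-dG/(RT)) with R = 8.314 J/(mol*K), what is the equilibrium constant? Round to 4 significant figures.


dG is in kJ/mol; multiply by 1000 to match R in J/(mol*K).
RT = 8.314 * 357 = 2968.098 J/mol
exponent = -dG*1000 / (RT) = -(-15.22*1000) / 2968.098 = 5.12786303
K = exp(5.12786303)
K = 168.65632, rounded to 4 significant figures:

168.7


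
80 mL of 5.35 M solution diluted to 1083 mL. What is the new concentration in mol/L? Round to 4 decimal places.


Dilution: M1*V1 = M2*V2, solve for M2.
M2 = M1*V1 / V2
M2 = 5.35 * 80 / 1083
M2 = 428.0 / 1083
M2 = 0.39519852 mol/L, rounded to 4 dp:

0.3952 mol/L


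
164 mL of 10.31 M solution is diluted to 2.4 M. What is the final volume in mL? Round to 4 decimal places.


Dilution: M1*V1 = M2*V2, solve for V2.
V2 = M1*V1 / M2
V2 = 10.31 * 164 / 2.4
V2 = 1690.84 / 2.4
V2 = 704.51666667 mL, rounded to 4 dp:

704.5167 mL


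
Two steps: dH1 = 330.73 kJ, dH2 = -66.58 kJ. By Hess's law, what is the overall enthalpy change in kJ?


Hess's law: enthalpy is a state function, so add the step enthalpies.
dH_total = dH1 + dH2 = 330.73 + (-66.58)
dH_total = 264.15 kJ:

264.15 kJ


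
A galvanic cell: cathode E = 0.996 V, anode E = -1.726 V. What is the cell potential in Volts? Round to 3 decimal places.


Standard cell potential: E_cell = E_cathode - E_anode.
E_cell = 0.996 - (-1.726)
E_cell = 2.722 V, rounded to 3 dp:

2.722 V


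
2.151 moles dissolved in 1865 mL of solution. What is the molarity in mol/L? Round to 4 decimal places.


Convert volume to liters: V_L = V_mL / 1000.
V_L = 1865 / 1000 = 1.865 L
M = n / V_L = 2.151 / 1.865
M = 1.15335121 mol/L, rounded to 4 dp:

1.1534 mol/L


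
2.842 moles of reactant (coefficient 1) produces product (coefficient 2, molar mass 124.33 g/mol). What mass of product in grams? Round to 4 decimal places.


Use the coefficient ratio to convert reactant moles to product moles, then multiply by the product's molar mass.
moles_P = moles_R * (coeff_P / coeff_R) = 2.842 * (2/1) = 5.684
mass_P = moles_P * M_P = 5.684 * 124.33
mass_P = 706.69172 g, rounded to 4 dp:

706.6917 g


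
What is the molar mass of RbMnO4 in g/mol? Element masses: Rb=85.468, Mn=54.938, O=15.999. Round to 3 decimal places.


M = sum(count * atomic_mass) over atoms.
M = 1*85.468 + 1*54.938 + 4*15.999
M = 85.468 + 54.938 + 63.996
M = 204.402 g/mol, rounded to 3 dp:

204.402 g/mol


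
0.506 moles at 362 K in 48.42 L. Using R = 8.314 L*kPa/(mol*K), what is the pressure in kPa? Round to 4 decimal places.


PV = nRT, solve for P = nRT / V.
nRT = 0.506 * 8.314 * 362 = 1522.892
P = 1522.892 / 48.42
P = 31.45171417 kPa, rounded to 4 dp:

31.4517 kPa


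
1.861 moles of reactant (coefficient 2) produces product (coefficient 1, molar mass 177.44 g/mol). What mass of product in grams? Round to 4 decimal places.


Use the coefficient ratio to convert reactant moles to product moles, then multiply by the product's molar mass.
moles_P = moles_R * (coeff_P / coeff_R) = 1.861 * (1/2) = 0.9305
mass_P = moles_P * M_P = 0.9305 * 177.44
mass_P = 165.10792 g, rounded to 4 dp:

165.1079 g
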